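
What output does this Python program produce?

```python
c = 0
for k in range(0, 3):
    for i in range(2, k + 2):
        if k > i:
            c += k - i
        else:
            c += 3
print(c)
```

9

k=1,i=2: not 1>2, c = 0+3 = 3
k=2,i=2: not 2>2, c = 3+3 = 6
k=2,i=3: not 2>3, c = 6+3 = 9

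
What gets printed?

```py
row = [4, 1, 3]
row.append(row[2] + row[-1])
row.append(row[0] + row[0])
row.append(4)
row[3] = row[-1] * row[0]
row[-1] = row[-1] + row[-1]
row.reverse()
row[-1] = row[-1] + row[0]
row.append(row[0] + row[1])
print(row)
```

[8, 8, 16, 3, 1, 12, 16]

append row[2]+row[-1] = 3+3 = 6 → [4, 1, 3, 6]
append row[0]+row[0] = 4+4 = 8 → [4, 1, 3, 6, 8]
append 4 → [4, 1, 3, 6, 8, 4]
row[3] = row[-1]*row[0] = 4*4 = 16 → [4, 1, 3, 16, 8, 4]
row[-1] = row[-1]+row[-1] = 4+4 = 8 → [4, 1, 3, 16, 8, 8]
reverse → [8, 8, 16, 3, 1, 4]
row[-1] = row[-1]+row[0] = 4+8 = 12 → [8, 8, 16, 3, 1, 12]
append row[0]+row[1] = 8+8 = 16 → [8, 8, 16, 3, 1, 12, 16]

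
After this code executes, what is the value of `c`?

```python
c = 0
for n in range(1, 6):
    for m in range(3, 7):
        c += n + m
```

n=1,m=3: c = 0+4 = 4
n=1,m=4: c = 4+5 = 9
n=1,m=5: c = 9+6 = 15
n=1,m=6: c = 15+7 = 22
n=2,m=3: c = 22+5 = 27
n=2,m=4: c = 27+6 = 33
n=2,m=5: c = 33+7 = 40
n=2,m=6: c = 40+8 = 48
n=3,m=3: c = 48+6 = 54
n=3,m=4: c = 54+7 = 61
n=3,m=5: c = 61+8 = 69
n=3,m=6: c = 69+9 = 78
n=4,m=3: c = 78+7 = 85
n=4,m=4: c = 85+8 = 93
n=4,m=5: c = 93+9 = 102
n=4,m=6: c = 102+10 = 112
n=5,m=3: c = 112+8 = 120
n=5,m=4: c = 120+9 = 129
n=5,m=5: c = 129+10 = 139
n=5,m=6: c = 139+11 = 150

150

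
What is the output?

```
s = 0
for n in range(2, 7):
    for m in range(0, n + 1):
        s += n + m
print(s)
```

165

n=2,m=0: s = 0+2 = 2
n=2,m=1: s = 2+3 = 5
n=2,m=2: s = 5+4 = 9
n=3,m=0: s = 9+3 = 12
n=3,m=1: s = 12+4 = 16
n=3,m=2: s = 16+5 = 21
n=3,m=3: s = 21+6 = 27
n=4,m=0: s = 27+4 = 31
n=4,m=1: s = 31+5 = 36
n=4,m=2: s = 36+6 = 42
n=4,m=3: s = 42+7 = 49
n=4,m=4: s = 49+8 = 57
n=5,m=0: s = 57+5 = 62
n=5,m=1: s = 62+6 = 68
n=5,m=2: s = 68+7 = 75
n=5,m=3: s = 75+8 = 83
n=5,m=4: s = 83+9 = 92
n=5,m=5: s = 92+10 = 102
n=6,m=0: s = 102+6 = 108
n=6,m=1: s = 108+7 = 115
n=6,m=2: s = 115+8 = 123
n=6,m=3: s = 123+9 = 132
n=6,m=4: s = 132+10 = 142
n=6,m=5: s = 142+11 = 153
n=6,m=6: s = 153+12 = 165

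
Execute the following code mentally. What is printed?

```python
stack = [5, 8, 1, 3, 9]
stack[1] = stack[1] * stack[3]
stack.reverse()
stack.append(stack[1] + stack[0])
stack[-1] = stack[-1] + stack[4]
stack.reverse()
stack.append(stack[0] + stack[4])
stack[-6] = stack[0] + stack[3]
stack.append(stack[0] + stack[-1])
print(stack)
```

[17, 18, 24, 1, 3, 9, 20, 37]

stack[1] = stack[1]*stack[3] = 8*3 = 24 → [5, 24, 1, 3, 9]
reverse → [9, 3, 1, 24, 5]
append stack[1]+stack[0] = 3+9 = 12 → [9, 3, 1, 24, 5, 12]
stack[-1] = stack[-1]+stack[4] = 12+5 = 17 → [9, 3, 1, 24, 5, 17]
reverse → [17, 5, 24, 1, 3, 9]
append stack[0]+stack[4] = 17+3 = 20 → [17, 5, 24, 1, 3, 9, 20]
stack[-6] = stack[0]+stack[3] = 17+1 = 18 → [17, 18, 24, 1, 3, 9, 20]
append stack[0]+stack[-1] = 17+20 = 37 → [17, 18, 24, 1, 3, 9, 20, 37]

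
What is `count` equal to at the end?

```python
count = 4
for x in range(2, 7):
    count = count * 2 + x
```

216

x=2: count = 4*2+2 = 10
x=3: count = 10*2+3 = 23
x=4: count = 23*2+4 = 50
x=5: count = 50*2+5 = 105
x=6: count = 105*2+6 = 216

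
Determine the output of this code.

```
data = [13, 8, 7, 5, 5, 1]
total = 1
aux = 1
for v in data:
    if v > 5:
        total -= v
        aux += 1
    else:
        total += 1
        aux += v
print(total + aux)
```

v=13: >5, total = 1-13 = -12; aux=2
v=8: >5, total = (-12)-8 = -20; aux=3
v=7: >5, total = (-20)-7 = -27; aux=4
v=5: not >5, total = (-27)+1 = -26; aux=9
v=5: not >5, total = (-26)+1 = -25; aux=14
v=1: not >5, total = (-25)+1 = -24; aux=15
total+aux = (-24)+15 = -9

-9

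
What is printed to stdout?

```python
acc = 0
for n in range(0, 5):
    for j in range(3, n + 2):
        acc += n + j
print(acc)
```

42

n=2,j=3: acc = 0+5 = 5
n=3,j=3: acc = 5+6 = 11
n=3,j=4: acc = 11+7 = 18
n=4,j=3: acc = 18+7 = 25
n=4,j=4: acc = 25+8 = 33
n=4,j=5: acc = 33+9 = 42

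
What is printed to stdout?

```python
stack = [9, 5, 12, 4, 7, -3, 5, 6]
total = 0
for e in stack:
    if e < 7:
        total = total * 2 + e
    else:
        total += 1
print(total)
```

e=9: not <7, total = 0+1 = 1
e=5: <7, total = 1*2+5 = 7
e=12: not <7, total = 7+1 = 8
e=4: <7, total = 8*2+4 = 20
e=7: not <7, total = 20+1 = 21
e=-3: <7, total = 21*2+(-3) = 39
e=5: <7, total = 39*2+5 = 83
e=6: <7, total = 83*2+6 = 172

172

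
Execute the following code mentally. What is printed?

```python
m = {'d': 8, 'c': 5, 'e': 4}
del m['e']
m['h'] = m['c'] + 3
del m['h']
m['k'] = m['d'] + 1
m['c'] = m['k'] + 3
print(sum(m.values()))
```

del 'e' → {'d': 8, 'c': 5}
m['h'] = m['c']+3 = 8 → {'d': 8, 'c': 5, 'h': 8}
del 'h' → {'d': 8, 'c': 5}
m['k'] = m['d']+1 = 9 → {'d': 8, 'c': 5, 'k': 9}
m['c'] = m['k']+3 = 12 → {'d': 8, 'c': 12, 'k': 9}
sum of values = 29

29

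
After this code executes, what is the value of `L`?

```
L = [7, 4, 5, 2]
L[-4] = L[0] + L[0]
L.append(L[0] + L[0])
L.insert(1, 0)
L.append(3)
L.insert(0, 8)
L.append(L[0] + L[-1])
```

L[-4] = L[0]+L[0] = 7+7 = 14 → [14, 4, 5, 2]
append L[0]+L[0] = 14+14 = 28 → [14, 4, 5, 2, 28]
insert 0 at 1 → [14, 0, 4, 5, 2, 28]
append 3 → [14, 0, 4, 5, 2, 28, 3]
insert 8 at 0 → [8, 14, 0, 4, 5, 2, 28, 3]
append L[0]+L[-1] = 8+3 = 11 → [8, 14, 0, 4, 5, 2, 28, 3, 11]

[8, 14, 0, 4, 5, 2, 28, 3, 11]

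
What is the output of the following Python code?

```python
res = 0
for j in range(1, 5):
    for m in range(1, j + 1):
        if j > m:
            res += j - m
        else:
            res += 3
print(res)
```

j=1,m=1: not 1>1, res = 0+3 = 3
j=2,m=1: 2>1, res = 3+1 = 4
j=2,m=2: not 2>2, res = 4+3 = 7
j=3,m=1: 3>1, res = 7+2 = 9
j=3,m=2: 3>2, res = 9+1 = 10
j=3,m=3: not 3>3, res = 10+3 = 13
j=4,m=1: 4>1, res = 13+3 = 16
j=4,m=2: 4>2, res = 16+2 = 18
j=4,m=3: 4>3, res = 18+1 = 19
j=4,m=4: not 4>4, res = 19+3 = 22

22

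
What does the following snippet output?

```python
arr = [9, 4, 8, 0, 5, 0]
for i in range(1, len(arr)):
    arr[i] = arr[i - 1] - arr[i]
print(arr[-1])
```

-8

i=1: arr[1] = 9-4 = 5 → [9, 5, 8, 0, 5, 0]
i=2: arr[2] = 5-8 = -3 → [9, 5, -3, 0, 5, 0]
i=3: arr[3] = (-3)-0 = -3 → [9, 5, -3, -3, 5, 0]
i=4: arr[4] = (-3)-5 = -8 → [9, 5, -3, -3, -8, 0]
i=5: arr[5] = (-8)-0 = -8 → [9, 5, -3, -3, -8, -8]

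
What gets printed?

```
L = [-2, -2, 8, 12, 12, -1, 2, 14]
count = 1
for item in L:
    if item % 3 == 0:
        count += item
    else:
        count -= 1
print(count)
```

item=-2: not %3==0, count = 1-1 = 0
item=-2: not %3==0, count = 0-1 = -1
item=8: not %3==0, count = (-1)-1 = -2
item=12: %3==0, count = (-2)+12 = 10
item=12: %3==0, count = 10+12 = 22
item=-1: not %3==0, count = 22-1 = 21
item=2: not %3==0, count = 21-1 = 20
item=14: not %3==0, count = 20-1 = 19

19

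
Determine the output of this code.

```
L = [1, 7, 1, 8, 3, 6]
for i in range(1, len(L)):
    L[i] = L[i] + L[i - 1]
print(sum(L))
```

i=1: L[1] = 7+1 = 8 → [1, 8, 1, 8, 3, 6]
i=2: L[2] = 1+8 = 9 → [1, 8, 9, 8, 3, 6]
i=3: L[3] = 8+9 = 17 → [1, 8, 9, 17, 3, 6]
i=4: L[4] = 3+17 = 20 → [1, 8, 9, 17, 20, 6]
i=5: L[5] = 6+20 = 26 → [1, 8, 9, 17, 20, 26]
sum = 81

81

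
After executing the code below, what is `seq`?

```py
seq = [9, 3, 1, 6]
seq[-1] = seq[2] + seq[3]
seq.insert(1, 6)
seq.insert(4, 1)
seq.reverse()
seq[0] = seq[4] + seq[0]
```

[13, 1, 1, 3, 6, 9]

seq[-1] = seq[2]+seq[3] = 1+6 = 7 → [9, 3, 1, 7]
insert 6 at 1 → [9, 6, 3, 1, 7]
insert 1 at 4 → [9, 6, 3, 1, 1, 7]
reverse → [7, 1, 1, 3, 6, 9]
seq[0] = seq[4]+seq[0] = 6+7 = 13 → [13, 1, 1, 3, 6, 9]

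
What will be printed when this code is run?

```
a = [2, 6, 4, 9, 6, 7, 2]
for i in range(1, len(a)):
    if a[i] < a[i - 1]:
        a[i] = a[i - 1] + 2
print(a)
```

i=1: 6>=2, unchanged → [2, 6, 4, 9, 6, 7, 2]
i=2: 4<6, a[2] = 6+2 = 8 → [2, 6, 8, 9, 6, 7, 2]
i=3: 9>=8, unchanged → [2, 6, 8, 9, 6, 7, 2]
i=4: 6<9, a[4] = 9+2 = 11 → [2, 6, 8, 9, 11, 7, 2]
i=5: 7<11, a[5] = 11+2 = 13 → [2, 6, 8, 9, 11, 13, 2]
i=6: 2<13, a[6] = 13+2 = 15 → [2, 6, 8, 9, 11, 13, 15]

[2, 6, 8, 9, 11, 13, 15]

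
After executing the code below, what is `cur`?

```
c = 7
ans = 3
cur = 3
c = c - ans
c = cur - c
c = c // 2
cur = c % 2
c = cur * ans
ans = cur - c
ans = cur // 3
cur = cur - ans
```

1

c = 7-3 = 4
c = 3-4 = -1
c = (-1)//2 = -1
cur = (-1)%2 = 1
c = 1*3 = 3
ans = 1-3 = -2
ans = 1//3 = 0
cur = 1-0 = 1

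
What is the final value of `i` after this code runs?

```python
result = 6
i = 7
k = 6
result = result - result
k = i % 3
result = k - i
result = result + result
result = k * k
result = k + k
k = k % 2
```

result = 6-6 = 0
k = 7%3 = 1
result = 1-7 = -6
result = (-6)+(-6) = -12
result = 1*1 = 1
result = 1+1 = 2
k = 1%2 = 1

7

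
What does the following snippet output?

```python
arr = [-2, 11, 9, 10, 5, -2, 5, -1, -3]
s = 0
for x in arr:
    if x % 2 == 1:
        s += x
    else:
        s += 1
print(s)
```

29

x=-2: not odd, s = 0+1 = 1
x=11: odd, s = 1+11 = 12
x=9: odd, s = 12+9 = 21
x=10: not odd, s = 21+1 = 22
x=5: odd, s = 22+5 = 27
x=-2: not odd, s = 27+1 = 28
x=5: odd, s = 28+5 = 33
x=-1: odd, s = 33+(-1) = 32
x=-3: odd, s = 32+(-3) = 29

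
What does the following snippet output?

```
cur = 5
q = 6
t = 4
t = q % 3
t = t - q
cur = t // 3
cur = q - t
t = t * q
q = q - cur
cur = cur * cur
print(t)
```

-36

t = 6%3 = 0
t = 0-6 = -6
cur = (-6)//3 = -2
cur = 6-(-6) = 12
t = (-6)*6 = -36
q = 6-12 = -6
cur = 12*12 = 144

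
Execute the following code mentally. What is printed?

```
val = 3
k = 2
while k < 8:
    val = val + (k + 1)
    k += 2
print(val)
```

k=2: val = 3+3 = 6
k=4: val = 6+5 = 11
k=6: val = 11+7 = 18

18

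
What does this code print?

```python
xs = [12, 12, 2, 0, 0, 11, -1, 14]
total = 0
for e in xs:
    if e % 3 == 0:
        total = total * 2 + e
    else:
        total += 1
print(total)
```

e=12: %3==0, total = 0*2+12 = 12
e=12: %3==0, total = 12*2+12 = 36
e=2: not %3==0, total = 36+1 = 37
e=0: %3==0, total = 37*2+0 = 74
e=0: %3==0, total = 74*2+0 = 148
e=11: not %3==0, total = 148+1 = 149
e=-1: not %3==0, total = 149+1 = 150
e=14: not %3==0, total = 150+1 = 151

151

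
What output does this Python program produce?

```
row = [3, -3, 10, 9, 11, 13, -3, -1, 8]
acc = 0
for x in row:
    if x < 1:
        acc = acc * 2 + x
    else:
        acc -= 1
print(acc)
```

-44

x=3: not <1, acc = 0-1 = -1
x=-3: <1, acc = (-1)*2+(-3) = -5
x=10: not <1, acc = (-5)-1 = -6
x=9: not <1, acc = (-6)-1 = -7
x=11: not <1, acc = (-7)-1 = -8
x=13: not <1, acc = (-8)-1 = -9
x=-3: <1, acc = (-9)*2+(-3) = -21
x=-1: <1, acc = (-21)*2+(-1) = -43
x=8: not <1, acc = (-43)-1 = -44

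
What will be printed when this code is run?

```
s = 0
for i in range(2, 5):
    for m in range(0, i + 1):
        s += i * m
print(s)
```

64

i=2,m=0: s = 0+0 = 0
i=2,m=1: s = 0+2 = 2
i=2,m=2: s = 2+4 = 6
i=3,m=0: s = 6+0 = 6
i=3,m=1: s = 6+3 = 9
i=3,m=2: s = 9+6 = 15
i=3,m=3: s = 15+9 = 24
i=4,m=0: s = 24+0 = 24
i=4,m=1: s = 24+4 = 28
i=4,m=2: s = 28+8 = 36
i=4,m=3: s = 36+12 = 48
i=4,m=4: s = 48+16 = 64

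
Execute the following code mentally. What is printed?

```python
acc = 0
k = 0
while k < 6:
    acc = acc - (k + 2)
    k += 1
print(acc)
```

-27

k=0: acc = 0-2 = -2
k=1: acc = (-2)-3 = -5
k=2: acc = (-5)-4 = -9
k=3: acc = (-9)-5 = -14
k=4: acc = (-14)-6 = -20
k=5: acc = (-20)-7 = -27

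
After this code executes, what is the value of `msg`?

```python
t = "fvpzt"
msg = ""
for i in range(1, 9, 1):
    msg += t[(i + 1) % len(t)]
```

'pztfvpzt'

i=1: add t[2]='p' → 'p'
i=2: add t[3]='z' → 'pz'
i=3: add t[4]='t' → 'pzt'
i=4: add t[0]='f' → 'pztf'
i=5: add t[1]='v' → 'pztfv'
i=6: add t[2]='p' → 'pztfvp'
i=7: add t[3]='z' → 'pztfvpz'
i=8: add t[4]='t' → 'pztfvpzt'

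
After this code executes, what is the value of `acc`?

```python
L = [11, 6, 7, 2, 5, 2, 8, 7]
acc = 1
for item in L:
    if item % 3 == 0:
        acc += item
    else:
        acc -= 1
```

0

item=11: not %3==0, acc = 1-1 = 0
item=6: %3==0, acc = 0+6 = 6
item=7: not %3==0, acc = 6-1 = 5
item=2: not %3==0, acc = 5-1 = 4
item=5: not %3==0, acc = 4-1 = 3
item=2: not %3==0, acc = 3-1 = 2
item=8: not %3==0, acc = 2-1 = 1
item=7: not %3==0, acc = 1-1 = 0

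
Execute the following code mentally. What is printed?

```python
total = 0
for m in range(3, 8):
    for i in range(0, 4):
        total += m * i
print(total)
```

m=3,i=0: total = 0+0 = 0
m=3,i=1: total = 0+3 = 3
m=3,i=2: total = 3+6 = 9
m=3,i=3: total = 9+9 = 18
m=4,i=0: total = 18+0 = 18
m=4,i=1: total = 18+4 = 22
m=4,i=2: total = 22+8 = 30
m=4,i=3: total = 30+12 = 42
m=5,i=0: total = 42+0 = 42
m=5,i=1: total = 42+5 = 47
m=5,i=2: total = 47+10 = 57
m=5,i=3: total = 57+15 = 72
m=6,i=0: total = 72+0 = 72
m=6,i=1: total = 72+6 = 78
m=6,i=2: total = 78+12 = 90
m=6,i=3: total = 90+18 = 108
m=7,i=0: total = 108+0 = 108
m=7,i=1: total = 108+7 = 115
m=7,i=2: total = 115+14 = 129
m=7,i=3: total = 129+21 = 150

150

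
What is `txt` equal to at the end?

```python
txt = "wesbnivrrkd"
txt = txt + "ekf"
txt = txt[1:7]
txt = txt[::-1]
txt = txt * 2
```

'vinbsevinbse'

+ 'ekf' → 'wesbnivrrkdekf'
slice [1:7] → 'esbniv'
reverse → 'vinbse'
repeat ×2 → 'vinbsevinbse'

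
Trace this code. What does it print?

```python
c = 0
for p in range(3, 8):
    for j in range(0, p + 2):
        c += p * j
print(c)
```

p=3,j=0: c = 0+0 = 0
p=3,j=1: c = 0+3 = 3
p=3,j=2: c = 3+6 = 9
p=3,j=3: c = 9+9 = 18
p=3,j=4: c = 18+12 = 30
p=4,j=0: c = 30+0 = 30
p=4,j=1: c = 30+4 = 34
p=4,j=2: c = 34+8 = 42
p=4,j=3: c = 42+12 = 54
p=4,j=4: c = 54+16 = 70
p=4,j=5: c = 70+20 = 90
p=5,j=0: c = 90+0 = 90
p=5,j=1: c = 90+5 = 95
p=5,j=2: c = 95+10 = 105
p=5,j=3: c = 105+15 = 120
p=5,j=4: c = 120+20 = 140
p=5,j=5: c = 140+25 = 165
p=5,j=6: c = 165+30 = 195
p=6,j=0: c = 195+0 = 195
p=6,j=1: c = 195+6 = 201
p=6,j=2: c = 201+12 = 213
p=6,j=3: c = 213+18 = 231
p=6,j=4: c = 231+24 = 255
p=6,j=5: c = 255+30 = 285
p=6,j=6: c = 285+36 = 321
p=6,j=7: c = 321+42 = 363
p=7,j=0: c = 363+0 = 363
p=7,j=1: c = 363+7 = 370
p=7,j=2: c = 370+14 = 384
p=7,j=3: c = 384+21 = 405
p=7,j=4: c = 405+28 = 433
p=7,j=5: c = 433+35 = 468
p=7,j=6: c = 468+42 = 510
p=7,j=7: c = 510+49 = 559
p=7,j=8: c = 559+56 = 615

615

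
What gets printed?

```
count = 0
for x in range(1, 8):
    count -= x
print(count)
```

x=1: count = 0-1 = -1
x=2: count = (-1)-2 = -3
x=3: count = (-3)-3 = -6
x=4: count = (-6)-4 = -10
x=5: count = (-10)-5 = -15
x=6: count = (-15)-6 = -21
x=7: count = (-21)-7 = -28

-28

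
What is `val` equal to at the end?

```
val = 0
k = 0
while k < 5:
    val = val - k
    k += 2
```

-6

k=0: val = 0-0 = 0
k=2: val = 0-2 = -2
k=4: val = (-2)-4 = -6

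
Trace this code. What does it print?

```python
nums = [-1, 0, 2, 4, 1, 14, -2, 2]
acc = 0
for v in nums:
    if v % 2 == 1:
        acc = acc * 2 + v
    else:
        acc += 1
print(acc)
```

8

v=-1: odd, acc = 0*2+(-1) = -1
v=0: not odd, acc = (-1)+1 = 0
v=2: not odd, acc = 0+1 = 1
v=4: not odd, acc = 1+1 = 2
v=1: odd, acc = 2*2+1 = 5
v=14: not odd, acc = 5+1 = 6
v=-2: not odd, acc = 6+1 = 7
v=2: not odd, acc = 7+1 = 8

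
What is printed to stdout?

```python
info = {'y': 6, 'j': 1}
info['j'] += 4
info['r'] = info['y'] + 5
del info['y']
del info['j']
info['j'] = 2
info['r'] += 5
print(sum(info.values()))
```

18

info['j'] = 1+4 = 5 → {'y': 6, 'j': 5}
info['r'] = info['y']+5 = 11 → {'y': 6, 'j': 5, 'r': 11}
del 'y' → {'j': 5, 'r': 11}
del 'j' → {'r': 11}
info['j'] = 2 → {'r': 11, 'j': 2}
info['r'] = 11+5 = 16 → {'r': 16, 'j': 2}
sum of values = 18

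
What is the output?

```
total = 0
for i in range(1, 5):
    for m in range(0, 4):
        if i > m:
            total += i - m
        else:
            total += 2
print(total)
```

i=1,m=0: 1>0, total = 0+1 = 1
i=1,m=1: not 1>1, total = 1+2 = 3
i=1,m=2: not 1>2, total = 3+2 = 5
i=1,m=3: not 1>3, total = 5+2 = 7
i=2,m=0: 2>0, total = 7+2 = 9
i=2,m=1: 2>1, total = 9+1 = 10
i=2,m=2: not 2>2, total = 10+2 = 12
i=2,m=3: not 2>3, total = 12+2 = 14
i=3,m=0: 3>0, total = 14+3 = 17
i=3,m=1: 3>1, total = 17+2 = 19
i=3,m=2: 3>2, total = 19+1 = 20
i=3,m=3: not 3>3, total = 20+2 = 22
i=4,m=0: 4>0, total = 22+4 = 26
i=4,m=1: 4>1, total = 26+3 = 29
i=4,m=2: 4>2, total = 29+2 = 31
i=4,m=3: 4>3, total = 31+1 = 32

32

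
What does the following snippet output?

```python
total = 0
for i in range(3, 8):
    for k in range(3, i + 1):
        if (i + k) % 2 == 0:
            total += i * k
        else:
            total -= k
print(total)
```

i=3,k=3: even sum, total = 0+9 = 9
i=4,k=3: odd sum, total = 9-3 = 6
i=4,k=4: even sum, total = 6+16 = 22
i=5,k=3: even sum, total = 22+15 = 37
i=5,k=4: odd sum, total = 37-4 = 33
i=5,k=5: even sum, total = 33+25 = 58
i=6,k=3: odd sum, total = 58-3 = 55
i=6,k=4: even sum, total = 55+24 = 79
i=6,k=5: odd sum, total = 79-5 = 74
i=6,k=6: even sum, total = 74+36 = 110
i=7,k=3: even sum, total = 110+21 = 131
i=7,k=4: odd sum, total = 131-4 = 127
i=7,k=5: even sum, total = 127+35 = 162
i=7,k=6: odd sum, total = 162-6 = 156
i=7,k=7: even sum, total = 156+49 = 205

205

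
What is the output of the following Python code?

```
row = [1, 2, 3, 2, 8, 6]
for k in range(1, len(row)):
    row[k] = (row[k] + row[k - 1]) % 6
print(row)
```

k=1: row[1] = (2+1)%6 = 3 → [1, 3, 3, 2, 8, 6]
k=2: row[2] = (3+3)%6 = 0 → [1, 3, 0, 2, 8, 6]
k=3: row[3] = (2+0)%6 = 2 → [1, 3, 0, 2, 8, 6]
k=4: row[4] = (8+2)%6 = 4 → [1, 3, 0, 2, 4, 6]
k=5: row[5] = (6+4)%6 = 4 → [1, 3, 0, 2, 4, 4]

[1, 3, 0, 2, 4, 4]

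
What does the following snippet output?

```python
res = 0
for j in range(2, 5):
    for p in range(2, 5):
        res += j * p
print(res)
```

j=2,p=2: res = 0+4 = 4
j=2,p=3: res = 4+6 = 10
j=2,p=4: res = 10+8 = 18
j=3,p=2: res = 18+6 = 24
j=3,p=3: res = 24+9 = 33
j=3,p=4: res = 33+12 = 45
j=4,p=2: res = 45+8 = 53
j=4,p=3: res = 53+12 = 65
j=4,p=4: res = 65+16 = 81

81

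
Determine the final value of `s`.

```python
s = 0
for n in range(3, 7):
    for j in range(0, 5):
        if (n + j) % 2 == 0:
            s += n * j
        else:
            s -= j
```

72

n=3,j=0: odd sum, s = 0-0 = 0
n=3,j=1: even sum, s = 0+3 = 3
n=3,j=2: odd sum, s = 3-2 = 1
n=3,j=3: even sum, s = 1+9 = 10
n=3,j=4: odd sum, s = 10-4 = 6
n=4,j=0: even sum, s = 6+0 = 6
n=4,j=1: odd sum, s = 6-1 = 5
n=4,j=2: even sum, s = 5+8 = 13
n=4,j=3: odd sum, s = 13-3 = 10
n=4,j=4: even sum, s = 10+16 = 26
n=5,j=0: odd sum, s = 26-0 = 26
n=5,j=1: even sum, s = 26+5 = 31
n=5,j=2: odd sum, s = 31-2 = 29
n=5,j=3: even sum, s = 29+15 = 44
n=5,j=4: odd sum, s = 44-4 = 40
n=6,j=0: even sum, s = 40+0 = 40
n=6,j=1: odd sum, s = 40-1 = 39
n=6,j=2: even sum, s = 39+12 = 51
n=6,j=3: odd sum, s = 51-3 = 48
n=6,j=4: even sum, s = 48+24 = 72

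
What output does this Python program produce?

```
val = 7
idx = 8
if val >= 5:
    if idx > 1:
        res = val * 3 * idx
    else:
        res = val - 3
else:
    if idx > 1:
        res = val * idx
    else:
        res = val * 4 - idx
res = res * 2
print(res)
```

val=7, idx=8
val >= 5 is True; idx > 1 is True
→ res = val * 3 * idx = 168
res = 168*2 = 336

336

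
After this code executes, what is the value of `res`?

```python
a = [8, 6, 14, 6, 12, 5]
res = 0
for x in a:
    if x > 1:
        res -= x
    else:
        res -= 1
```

x=8: >1, res = 0-8 = -8
x=6: >1, res = (-8)-6 = -14
x=14: >1, res = (-14)-14 = -28
x=6: >1, res = (-28)-6 = -34
x=12: >1, res = (-34)-12 = -46
x=5: >1, res = (-46)-5 = -51

-51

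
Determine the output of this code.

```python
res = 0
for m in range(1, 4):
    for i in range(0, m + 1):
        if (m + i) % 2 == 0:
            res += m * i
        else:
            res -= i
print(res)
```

14

m=1,i=0: odd sum, res = 0-0 = 0
m=1,i=1: even sum, res = 0+1 = 1
m=2,i=0: even sum, res = 1+0 = 1
m=2,i=1: odd sum, res = 1-1 = 0
m=2,i=2: even sum, res = 0+4 = 4
m=3,i=0: odd sum, res = 4-0 = 4
m=3,i=1: even sum, res = 4+3 = 7
m=3,i=2: odd sum, res = 7-2 = 5
m=3,i=3: even sum, res = 5+9 = 14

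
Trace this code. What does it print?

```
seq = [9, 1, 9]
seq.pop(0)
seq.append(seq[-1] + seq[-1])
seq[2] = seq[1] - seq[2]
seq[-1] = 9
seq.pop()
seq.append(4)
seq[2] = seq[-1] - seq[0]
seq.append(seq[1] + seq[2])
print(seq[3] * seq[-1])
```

144

pop(0) removes 9 → [1, 9]
append seq[-1]+seq[-1] = 9+9 = 18 → [1, 9, 18]
seq[2] = seq[1]-seq[2] = 9-18 = -9 → [1, 9, -9]
seq[-1] = 9 → [1, 9, 9]
pop() removes 9 → [1, 9]
append 4 → [1, 9, 4]
seq[2] = seq[-1]-seq[0] = 4-1 = 3 → [1, 9, 3]
append seq[1]+seq[2] = 9+3 = 12 → [1, 9, 3, 12]
seq[3]*seq[-1] = 12*12 = 144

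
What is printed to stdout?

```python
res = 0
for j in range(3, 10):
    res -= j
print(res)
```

j=3: res = 0-3 = -3
j=4: res = (-3)-4 = -7
j=5: res = (-7)-5 = -12
j=6: res = (-12)-6 = -18
j=7: res = (-18)-7 = -25
j=8: res = (-25)-8 = -33
j=9: res = (-33)-9 = -42

-42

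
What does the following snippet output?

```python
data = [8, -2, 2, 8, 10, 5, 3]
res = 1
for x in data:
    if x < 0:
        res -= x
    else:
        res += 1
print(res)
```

9

x=8: not <0, res = 1+1 = 2
x=-2: <0, res = 2-(-2) = 4
x=2: not <0, res = 4+1 = 5
x=8: not <0, res = 5+1 = 6
x=10: not <0, res = 6+1 = 7
x=5: not <0, res = 7+1 = 8
x=3: not <0, res = 8+1 = 9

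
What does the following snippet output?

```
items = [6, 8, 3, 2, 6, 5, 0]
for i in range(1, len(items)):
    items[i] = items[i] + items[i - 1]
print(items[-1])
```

i=1: items[1] = 8+6 = 14 → [6, 14, 3, 2, 6, 5, 0]
i=2: items[2] = 3+14 = 17 → [6, 14, 17, 2, 6, 5, 0]
i=3: items[3] = 2+17 = 19 → [6, 14, 17, 19, 6, 5, 0]
i=4: items[4] = 6+19 = 25 → [6, 14, 17, 19, 25, 5, 0]
i=5: items[5] = 5+25 = 30 → [6, 14, 17, 19, 25, 30, 0]
i=6: items[6] = 0+30 = 30 → [6, 14, 17, 19, 25, 30, 30]

30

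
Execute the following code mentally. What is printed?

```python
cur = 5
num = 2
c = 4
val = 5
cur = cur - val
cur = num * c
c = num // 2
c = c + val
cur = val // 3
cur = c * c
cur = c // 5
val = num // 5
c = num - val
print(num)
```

2

cur = 5-5 = 0
cur = 2*4 = 8
c = 2//2 = 1
c = 1+5 = 6
cur = 5//3 = 1
cur = 6*6 = 36
cur = 6//5 = 1
val = 2//5 = 0
c = 2-0 = 2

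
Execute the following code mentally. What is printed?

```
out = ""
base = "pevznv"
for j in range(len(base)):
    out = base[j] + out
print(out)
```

vnzvep

j=0: prepend 'p' → 'p'
j=1: prepend 'e' → 'ep'
j=2: prepend 'v' → 'vep'
j=3: prepend 'z' → 'zvep'
j=4: prepend 'n' → 'nzvep'
j=5: prepend 'v' → 'vnzvep'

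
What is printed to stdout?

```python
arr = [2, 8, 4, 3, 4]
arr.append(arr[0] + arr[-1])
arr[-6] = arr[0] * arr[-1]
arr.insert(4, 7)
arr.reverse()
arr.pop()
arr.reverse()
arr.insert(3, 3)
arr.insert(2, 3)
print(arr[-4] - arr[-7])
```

-1

append arr[0]+arr[-1] = 2+4 = 6 → [2, 8, 4, 3, 4, 6]
arr[-6] = arr[0]*arr[-1] = 2*6 = 12 → [12, 8, 4, 3, 4, 6]
insert 7 at 4 → [12, 8, 4, 3, 7, 4, 6]
reverse → [6, 4, 7, 3, 4, 8, 12]
pop() removes 12 → [6, 4, 7, 3, 4, 8]
reverse → [8, 4, 3, 7, 4, 6]
insert 3 at 3 → [8, 4, 3, 3, 7, 4, 6]
insert 3 at 2 → [8, 4, 3, 3, 3, 7, 4, 6]
arr[-4]-arr[-7] = 3-4 = -1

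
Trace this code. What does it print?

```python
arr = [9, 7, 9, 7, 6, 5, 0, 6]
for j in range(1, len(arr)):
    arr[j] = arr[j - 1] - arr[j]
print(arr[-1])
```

-31

j=1: arr[1] = 9-7 = 2 → [9, 2, 9, 7, 6, 5, 0, 6]
j=2: arr[2] = 2-9 = -7 → [9, 2, -7, 7, 6, 5, 0, 6]
j=3: arr[3] = (-7)-7 = -14 → [9, 2, -7, -14, 6, 5, 0, 6]
j=4: arr[4] = (-14)-6 = -20 → [9, 2, -7, -14, -20, 5, 0, 6]
j=5: arr[5] = (-20)-5 = -25 → [9, 2, -7, -14, -20, -25, 0, 6]
j=6: arr[6] = (-25)-0 = -25 → [9, 2, -7, -14, -20, -25, -25, 6]
j=7: arr[7] = (-25)-6 = -31 → [9, 2, -7, -14, -20, -25, -25, -31]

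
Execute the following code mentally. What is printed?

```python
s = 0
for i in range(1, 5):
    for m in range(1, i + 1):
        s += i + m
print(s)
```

i=1,m=1: s = 0+2 = 2
i=2,m=1: s = 2+3 = 5
i=2,m=2: s = 5+4 = 9
i=3,m=1: s = 9+4 = 13
i=3,m=2: s = 13+5 = 18
i=3,m=3: s = 18+6 = 24
i=4,m=1: s = 24+5 = 29
i=4,m=2: s = 29+6 = 35
i=4,m=3: s = 35+7 = 42
i=4,m=4: s = 42+8 = 50

50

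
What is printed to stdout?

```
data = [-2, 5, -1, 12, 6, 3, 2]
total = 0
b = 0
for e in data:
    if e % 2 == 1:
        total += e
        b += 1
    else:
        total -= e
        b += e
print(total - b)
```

-32

e=-2: not odd, total = 0-(-2) = 2; b=-2
e=5: odd, total = 2+5 = 7; b=-1
e=-1: odd, total = 7+(-1) = 6; b=0
e=12: not odd, total = 6-12 = -6; b=12
e=6: not odd, total = (-6)-6 = -12; b=18
e=3: odd, total = (-12)+3 = -9; b=19
e=2: not odd, total = (-9)-2 = -11; b=21
total-b = (-11)-21 = -32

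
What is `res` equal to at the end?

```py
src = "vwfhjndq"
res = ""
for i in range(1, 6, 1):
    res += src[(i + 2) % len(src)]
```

'hjndq'

i=1: add src[3]='h' → 'h'
i=2: add src[4]='j' → 'hj'
i=3: add src[5]='n' → 'hjn'
i=4: add src[6]='d' → 'hjnd'
i=5: add src[7]='q' → 'hjndq'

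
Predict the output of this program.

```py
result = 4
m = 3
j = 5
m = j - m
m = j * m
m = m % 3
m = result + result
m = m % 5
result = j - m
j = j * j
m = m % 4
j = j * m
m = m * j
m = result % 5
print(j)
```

75

m = 5-3 = 2
m = 5*2 = 10
m = 10%3 = 1
m = 4+4 = 8
m = 8%5 = 3
result = 5-3 = 2
j = 5*5 = 25
m = 3%4 = 3
j = 25*3 = 75
m = 3*75 = 225
m = 2%5 = 2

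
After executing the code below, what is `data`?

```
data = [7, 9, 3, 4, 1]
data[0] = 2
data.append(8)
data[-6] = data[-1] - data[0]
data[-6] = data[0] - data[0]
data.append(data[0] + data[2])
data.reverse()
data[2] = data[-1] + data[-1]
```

data[0] = 2 → [2, 9, 3, 4, 1]
append 8 → [2, 9, 3, 4, 1, 8]
data[-6] = data[-1]-data[0] = 8-2 = 6 → [6, 9, 3, 4, 1, 8]
data[-6] = data[0]-data[0] = 6-6 = 0 → [0, 9, 3, 4, 1, 8]
append data[0]+data[2] = 0+3 = 3 → [0, 9, 3, 4, 1, 8, 3]
reverse → [3, 8, 1, 4, 3, 9, 0]
data[2] = data[-1]+data[-1] = 0+0 = 0 → [3, 8, 0, 4, 3, 9, 0]

[3, 8, 0, 4, 3, 9, 0]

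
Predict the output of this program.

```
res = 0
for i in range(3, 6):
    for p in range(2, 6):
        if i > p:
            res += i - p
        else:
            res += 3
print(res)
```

i=3,p=2: 3>2, res = 0+1 = 1
i=3,p=3: not 3>3, res = 1+3 = 4
i=3,p=4: not 3>4, res = 4+3 = 7
i=3,p=5: not 3>5, res = 7+3 = 10
i=4,p=2: 4>2, res = 10+2 = 12
i=4,p=3: 4>3, res = 12+1 = 13
i=4,p=4: not 4>4, res = 13+3 = 16
i=4,p=5: not 4>5, res = 16+3 = 19
i=5,p=2: 5>2, res = 19+3 = 22
i=5,p=3: 5>3, res = 22+2 = 24
i=5,p=4: 5>4, res = 24+1 = 25
i=5,p=5: not 5>5, res = 25+3 = 28

28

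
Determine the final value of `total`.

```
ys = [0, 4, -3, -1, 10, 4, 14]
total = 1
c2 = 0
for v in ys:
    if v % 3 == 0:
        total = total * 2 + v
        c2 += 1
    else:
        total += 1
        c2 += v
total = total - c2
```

v=0: %3==0, total = 1*2+0 = 2; c2=1
v=4: not %3==0, total = 2+1 = 3; c2=5
v=-3: %3==0, total = 3*2+(-3) = 3; c2=6
v=-1: not %3==0, total = 3+1 = 4; c2=5
v=10: not %3==0, total = 4+1 = 5; c2=15
v=4: not %3==0, total = 5+1 = 6; c2=19
v=14: not %3==0, total = 6+1 = 7; c2=33
total-c2 = 7-33 = -26

-26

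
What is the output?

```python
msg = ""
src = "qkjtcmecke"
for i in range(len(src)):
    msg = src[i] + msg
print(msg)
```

i=0: prepend 'q' → 'q'
i=1: prepend 'k' → 'kq'
i=2: prepend 'j' → 'jkq'
i=3: prepend 't' → 'tjkq'
i=4: prepend 'c' → 'ctjkq'
i=5: prepend 'm' → 'mctjkq'
i=6: prepend 'e' → 'emctjkq'
i=7: prepend 'c' → 'cemctjkq'
i=8: prepend 'k' → 'kcemctjkq'
i=9: prepend 'e' → 'ekcemctjkq'

ekcemctjkq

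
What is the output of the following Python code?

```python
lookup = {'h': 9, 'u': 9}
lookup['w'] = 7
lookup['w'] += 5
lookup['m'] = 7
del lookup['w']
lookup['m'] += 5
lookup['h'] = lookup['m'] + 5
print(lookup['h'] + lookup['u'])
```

lookup['w'] = 7 → {'h': 9, 'u': 9, 'w': 7}
lookup['w'] = 7+5 = 12 → {'h': 9, 'u': 9, 'w': 12}
lookup['m'] = 7 → {'h': 9, 'u': 9, 'w': 12, 'm': 7}
del 'w' → {'h': 9, 'u': 9, 'm': 7}
lookup['m'] = 7+5 = 12 → {'h': 9, 'u': 9, 'm': 12}
lookup['h'] = lookup['m']+5 = 17 → {'h': 17, 'u': 9, 'm': 12}
lookup['h']+lookup['u'] = 17+9 = 26

26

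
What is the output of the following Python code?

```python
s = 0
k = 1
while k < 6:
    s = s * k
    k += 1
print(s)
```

k=1: s = 0*1 = 0
k=2: s = 0*2 = 0
k=3: s = 0*3 = 0
k=4: s = 0*4 = 0
k=5: s = 0*5 = 0

0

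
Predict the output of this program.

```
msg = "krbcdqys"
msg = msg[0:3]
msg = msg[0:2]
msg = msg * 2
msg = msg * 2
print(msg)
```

krkrkrkr

slice [0:3] → 'krb'
slice [0:2] → 'kr'
repeat ×2 → 'krkr'
repeat ×2 → 'krkrkrkr'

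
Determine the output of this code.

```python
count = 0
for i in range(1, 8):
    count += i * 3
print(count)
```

i=1: count = 0+1*3 = 3
i=2: count = 3+2*3 = 9
i=3: count = 9+3*3 = 18
i=4: count = 18+4*3 = 30
i=5: count = 30+5*3 = 45
i=6: count = 45+6*3 = 63
i=7: count = 63+7*3 = 84

84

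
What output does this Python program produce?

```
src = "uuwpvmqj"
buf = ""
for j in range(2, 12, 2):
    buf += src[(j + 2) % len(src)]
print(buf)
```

vquwv

j=2: add src[4]='v' → 'v'
j=4: add src[6]='q' → 'vq'
j=6: add src[0]='u' → 'vqu'
j=8: add src[2]='w' → 'vquw'
j=10: add src[4]='v' → 'vquwv'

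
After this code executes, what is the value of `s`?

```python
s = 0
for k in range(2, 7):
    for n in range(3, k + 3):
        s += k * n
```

k=2,n=3: s = 0+6 = 6
k=2,n=4: s = 6+8 = 14
k=3,n=3: s = 14+9 = 23
k=3,n=4: s = 23+12 = 35
k=3,n=5: s = 35+15 = 50
k=4,n=3: s = 50+12 = 62
k=4,n=4: s = 62+16 = 78
k=4,n=5: s = 78+20 = 98
k=4,n=6: s = 98+24 = 122
k=5,n=3: s = 122+15 = 137
k=5,n=4: s = 137+20 = 157
k=5,n=5: s = 157+25 = 182
k=5,n=6: s = 182+30 = 212
k=5,n=7: s = 212+35 = 247
k=6,n=3: s = 247+18 = 265
k=6,n=4: s = 265+24 = 289
k=6,n=5: s = 289+30 = 319
k=6,n=6: s = 319+36 = 355
k=6,n=7: s = 355+42 = 397
k=6,n=8: s = 397+48 = 445

445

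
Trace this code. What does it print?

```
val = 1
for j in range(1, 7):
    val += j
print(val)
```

22

j=1: val = 1+1 = 2
j=2: val = 2+2 = 4
j=3: val = 4+3 = 7
j=4: val = 7+4 = 11
j=5: val = 11+5 = 16
j=6: val = 16+6 = 22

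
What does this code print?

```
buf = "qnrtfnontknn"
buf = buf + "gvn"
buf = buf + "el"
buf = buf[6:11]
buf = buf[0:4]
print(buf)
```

ontk

+ 'gvn' → 'qnrtfnontknngvn'
+ 'el' → 'qnrtfnontknngvnel'
slice [6:11] → 'ontkn'
slice [0:4] → 'ontk'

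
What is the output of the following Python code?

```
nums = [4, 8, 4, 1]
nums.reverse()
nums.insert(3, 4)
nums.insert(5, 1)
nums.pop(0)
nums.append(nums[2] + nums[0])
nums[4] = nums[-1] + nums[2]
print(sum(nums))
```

40

reverse → [1, 4, 8, 4]
insert 4 at 3 → [1, 4, 8, 4, 4]
insert 1 at 5 → [1, 4, 8, 4, 4, 1]
pop(0) removes 1 → [4, 8, 4, 4, 1]
append nums[2]+nums[0] = 4+4 = 8 → [4, 8, 4, 4, 1, 8]
nums[4] = nums[-1]+nums[2] = 8+4 = 12 → [4, 8, 4, 4, 12, 8]
sum = 40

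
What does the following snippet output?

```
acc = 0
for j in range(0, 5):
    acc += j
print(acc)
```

j=0: acc = 0+0 = 0
j=1: acc = 0+1 = 1
j=2: acc = 1+2 = 3
j=3: acc = 3+3 = 6
j=4: acc = 6+4 = 10

10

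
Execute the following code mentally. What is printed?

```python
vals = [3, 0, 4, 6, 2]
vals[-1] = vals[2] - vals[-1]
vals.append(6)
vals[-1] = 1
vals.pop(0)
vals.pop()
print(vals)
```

[0, 4, 6, 2]

vals[-1] = vals[2]-vals[-1] = 4-2 = 2 → [3, 0, 4, 6, 2]
append 6 → [3, 0, 4, 6, 2, 6]
vals[-1] = 1 → [3, 0, 4, 6, 2, 1]
pop(0) removes 3 → [0, 4, 6, 2, 1]
pop() removes 1 → [0, 4, 6, 2]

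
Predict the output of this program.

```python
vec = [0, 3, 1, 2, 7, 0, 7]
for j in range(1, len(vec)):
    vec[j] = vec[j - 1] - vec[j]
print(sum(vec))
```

-59

j=1: vec[1] = 0-3 = -3 → [0, -3, 1, 2, 7, 0, 7]
j=2: vec[2] = (-3)-1 = -4 → [0, -3, -4, 2, 7, 0, 7]
j=3: vec[3] = (-4)-2 = -6 → [0, -3, -4, -6, 7, 0, 7]
j=4: vec[4] = (-6)-7 = -13 → [0, -3, -4, -6, -13, 0, 7]
j=5: vec[5] = (-13)-0 = -13 → [0, -3, -4, -6, -13, -13, 7]
j=6: vec[6] = (-13)-7 = -20 → [0, -3, -4, -6, -13, -13, -20]
sum = -59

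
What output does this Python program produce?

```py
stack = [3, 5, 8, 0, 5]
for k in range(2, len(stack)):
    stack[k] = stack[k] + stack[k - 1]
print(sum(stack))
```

k=2: stack[2] = 8+5 = 13 → [3, 5, 13, 0, 5]
k=3: stack[3] = 0+13 = 13 → [3, 5, 13, 13, 5]
k=4: stack[4] = 5+13 = 18 → [3, 5, 13, 13, 18]
sum = 52

52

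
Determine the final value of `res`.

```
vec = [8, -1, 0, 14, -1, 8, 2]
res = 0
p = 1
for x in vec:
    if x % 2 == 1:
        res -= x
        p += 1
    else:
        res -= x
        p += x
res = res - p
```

x=8: not odd, res = 0-8 = -8; p=9
x=-1: odd, res = (-8)-(-1) = -7; p=10
x=0: not odd, res = (-7)-0 = -7; p=10
x=14: not odd, res = (-7)-14 = -21; p=24
x=-1: odd, res = (-21)-(-1) = -20; p=25
x=8: not odd, res = (-20)-8 = -28; p=33
x=2: not odd, res = (-28)-2 = -30; p=35
res-p = (-30)-35 = -65

-65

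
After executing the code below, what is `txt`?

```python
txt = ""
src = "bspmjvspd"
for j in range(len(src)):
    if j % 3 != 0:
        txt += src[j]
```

'spjvpd'

j=0: skip
j=1: add 's' → 's'
j=2: add 'p' → 'sp'
j=3: skip
j=4: add 'j' → 'spj'
j=5: add 'v' → 'spjv'
j=6: skip
j=7: add 'p' → 'spjvp'
j=8: add 'd' → 'spjvpd'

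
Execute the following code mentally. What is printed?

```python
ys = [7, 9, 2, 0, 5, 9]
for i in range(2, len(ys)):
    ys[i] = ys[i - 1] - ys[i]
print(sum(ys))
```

i=2: ys[2] = 9-2 = 7 → [7, 9, 7, 0, 5, 9]
i=3: ys[3] = 7-0 = 7 → [7, 9, 7, 7, 5, 9]
i=4: ys[4] = 7-5 = 2 → [7, 9, 7, 7, 2, 9]
i=5: ys[5] = 2-9 = -7 → [7, 9, 7, 7, 2, -7]
sum = 25

25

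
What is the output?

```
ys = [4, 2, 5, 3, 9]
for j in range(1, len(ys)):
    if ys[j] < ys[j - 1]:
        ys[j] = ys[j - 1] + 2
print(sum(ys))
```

j=1: 2<4, ys[1] = 4+2 = 6 → [4, 6, 5, 3, 9]
j=2: 5<6, ys[2] = 6+2 = 8 → [4, 6, 8, 3, 9]
j=3: 3<8, ys[3] = 8+2 = 10 → [4, 6, 8, 10, 9]
j=4: 9<10, ys[4] = 10+2 = 12 → [4, 6, 8, 10, 12]
sum = 40

40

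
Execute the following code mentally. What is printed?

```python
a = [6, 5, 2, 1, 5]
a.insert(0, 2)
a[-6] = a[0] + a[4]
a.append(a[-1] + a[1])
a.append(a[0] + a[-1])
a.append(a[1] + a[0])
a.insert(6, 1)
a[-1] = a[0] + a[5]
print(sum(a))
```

56

insert 2 at 0 → [2, 6, 5, 2, 1, 5]
a[-6] = a[0]+a[4] = 2+1 = 3 → [3, 6, 5, 2, 1, 5]
append a[-1]+a[1] = 5+6 = 11 → [3, 6, 5, 2, 1, 5, 11]
append a[0]+a[-1] = 3+11 = 14 → [3, 6, 5, 2, 1, 5, 11, 14]
append a[1]+a[0] = 6+3 = 9 → [3, 6, 5, 2, 1, 5, 11, 14, 9]
insert 1 at 6 → [3, 6, 5, 2, 1, 5, 1, 11, 14, 9]
a[-1] = a[0]+a[5] = 3+5 = 8 → [3, 6, 5, 2, 1, 5, 1, 11, 14, 8]
sum = 56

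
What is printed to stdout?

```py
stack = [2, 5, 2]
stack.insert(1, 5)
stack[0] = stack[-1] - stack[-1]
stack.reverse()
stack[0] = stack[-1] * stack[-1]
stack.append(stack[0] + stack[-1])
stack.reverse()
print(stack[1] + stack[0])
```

0

insert 5 at 1 → [2, 5, 5, 2]
stack[0] = stack[-1]-stack[-1] = 2-2 = 0 → [0, 5, 5, 2]
reverse → [2, 5, 5, 0]
stack[0] = stack[-1]*stack[-1] = 0*0 = 0 → [0, 5, 5, 0]
append stack[0]+stack[-1] = 0+0 = 0 → [0, 5, 5, 0, 0]
reverse → [0, 0, 5, 5, 0]
stack[1]+stack[0] = 0+0 = 0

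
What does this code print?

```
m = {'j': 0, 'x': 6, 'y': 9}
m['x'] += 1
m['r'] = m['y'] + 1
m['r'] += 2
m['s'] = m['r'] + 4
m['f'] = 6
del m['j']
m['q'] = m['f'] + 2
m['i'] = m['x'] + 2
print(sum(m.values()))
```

m['x'] = 6+1 = 7 → {'j': 0, 'x': 7, 'y': 9}
m['r'] = m['y']+1 = 10 → {'j': 0, 'x': 7, 'y': 9, 'r': 10}
m['r'] = 10+2 = 12 → {'j': 0, 'x': 7, 'y': 9, 'r': 12}
m['s'] = m['r']+4 = 16 → {'j': 0, 'x': 7, 'y': 9, 'r': 12, 's': 16}
m['f'] = 6 → {'j': 0, 'x': 7, 'y': 9, 'r': 12, 's': 16, 'f': 6}
del 'j' → {'x': 7, 'y': 9, 'r': 12, 's': 16, 'f': 6}
m['q'] = m['f']+2 = 8 → {'x': 7, 'y': 9, 'r': 12, 's': 16, 'f': 6, 'q': 8}
m['i'] = m['x']+2 = 9 → {'x': 7, 'y': 9, 'r': 12, 's': 16, 'f': 6, 'q': 8, 'i': 9}
sum of values = 67

67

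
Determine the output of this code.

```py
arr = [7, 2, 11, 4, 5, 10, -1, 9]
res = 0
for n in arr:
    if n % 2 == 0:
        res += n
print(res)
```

n=7: not even
n=2: even, res = 0+2 = 2
n=11: not even
n=4: even, res = 2+4 = 6
n=5: not even
n=10: even, res = 6+10 = 16
n=-1: not even
n=9: not even

16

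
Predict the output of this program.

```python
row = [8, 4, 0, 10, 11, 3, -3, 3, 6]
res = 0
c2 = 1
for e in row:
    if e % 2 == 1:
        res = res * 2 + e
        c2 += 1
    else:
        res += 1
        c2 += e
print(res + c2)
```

195

e=8: not odd, res = 0+1 = 1; c2=9
e=4: not odd, res = 1+1 = 2; c2=13
e=0: not odd, res = 2+1 = 3; c2=13
e=10: not odd, res = 3+1 = 4; c2=23
e=11: odd, res = 4*2+11 = 19; c2=24
e=3: odd, res = 19*2+3 = 41; c2=25
e=-3: odd, res = 41*2+(-3) = 79; c2=26
e=3: odd, res = 79*2+3 = 161; c2=27
e=6: not odd, res = 161+1 = 162; c2=33
res+c2 = 162+33 = 195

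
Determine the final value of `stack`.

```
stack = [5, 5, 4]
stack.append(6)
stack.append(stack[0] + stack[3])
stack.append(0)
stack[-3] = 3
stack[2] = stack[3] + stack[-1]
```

[5, 5, 3, 3, 11, 0]

append 6 → [5, 5, 4, 6]
append stack[0]+stack[3] = 5+6 = 11 → [5, 5, 4, 6, 11]
append 0 → [5, 5, 4, 6, 11, 0]
stack[-3] = 3 → [5, 5, 4, 3, 11, 0]
stack[2] = stack[3]+stack[-1] = 3+0 = 3 → [5, 5, 3, 3, 11, 0]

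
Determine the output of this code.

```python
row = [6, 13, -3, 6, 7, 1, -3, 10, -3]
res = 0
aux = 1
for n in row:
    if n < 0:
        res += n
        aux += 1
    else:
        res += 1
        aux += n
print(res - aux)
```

n=6: not <0, res = 0+1 = 1; aux=7
n=13: not <0, res = 1+1 = 2; aux=20
n=-3: <0, res = 2+(-3) = -1; aux=21
n=6: not <0, res = (-1)+1 = 0; aux=27
n=7: not <0, res = 0+1 = 1; aux=34
n=1: not <0, res = 1+1 = 2; aux=35
n=-3: <0, res = 2+(-3) = -1; aux=36
n=10: not <0, res = (-1)+1 = 0; aux=46
n=-3: <0, res = 0+(-3) = -3; aux=47
res-aux = (-3)-47 = -50

-50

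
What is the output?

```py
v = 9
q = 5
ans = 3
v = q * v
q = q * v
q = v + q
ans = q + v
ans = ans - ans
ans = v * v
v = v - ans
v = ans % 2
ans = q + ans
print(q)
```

270

v = 5*9 = 45
q = 5*45 = 225
q = 45+225 = 270
ans = 270+45 = 315
ans = 315-315 = 0
ans = 45*45 = 2025
v = 45-2025 = -1980
v = 2025%2 = 1
ans = 270+2025 = 2295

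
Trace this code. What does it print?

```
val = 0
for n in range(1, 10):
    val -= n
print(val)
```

n=1: val = 0-1 = -1
n=2: val = (-1)-2 = -3
n=3: val = (-3)-3 = -6
n=4: val = (-6)-4 = -10
n=5: val = (-10)-5 = -15
n=6: val = (-15)-6 = -21
n=7: val = (-21)-7 = -28
n=8: val = (-28)-8 = -36
n=9: val = (-36)-9 = -45

-45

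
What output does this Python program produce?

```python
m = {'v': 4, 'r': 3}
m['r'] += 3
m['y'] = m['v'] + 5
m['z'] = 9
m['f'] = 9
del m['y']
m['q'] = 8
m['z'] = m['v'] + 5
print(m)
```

m['r'] = 3+3 = 6 → {'v': 4, 'r': 6}
m['y'] = m['v']+5 = 9 → {'v': 4, 'r': 6, 'y': 9}
m['z'] = 9 → {'v': 4, 'r': 6, 'y': 9, 'z': 9}
m['f'] = 9 → {'v': 4, 'r': 6, 'y': 9, 'z': 9, 'f': 9}
del 'y' → {'v': 4, 'r': 6, 'z': 9, 'f': 9}
m['q'] = 8 → {'v': 4, 'r': 6, 'z': 9, 'f': 9, 'q': 8}
m['z'] = m['v']+5 = 9 → {'v': 4, 'r': 6, 'z': 9, 'f': 9, 'q': 8}

{'v': 4, 'r': 6, 'z': 9, 'f': 9, 'q': 8}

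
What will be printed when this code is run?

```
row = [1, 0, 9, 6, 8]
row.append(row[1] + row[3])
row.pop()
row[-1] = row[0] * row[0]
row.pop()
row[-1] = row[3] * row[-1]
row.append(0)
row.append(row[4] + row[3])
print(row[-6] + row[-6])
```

append row[1]+row[3] = 0+6 = 6 → [1, 0, 9, 6, 8, 6]
pop() removes 6 → [1, 0, 9, 6, 8]
row[-1] = row[0]*row[0] = 1*1 = 1 → [1, 0, 9, 6, 1]
pop() removes 1 → [1, 0, 9, 6]
row[-1] = row[3]*row[-1] = 6*6 = 36 → [1, 0, 9, 36]
append 0 → [1, 0, 9, 36, 0]
append row[4]+row[3] = 0+36 = 36 → [1, 0, 9, 36, 0, 36]
row[-6]+row[-6] = 1+1 = 2

2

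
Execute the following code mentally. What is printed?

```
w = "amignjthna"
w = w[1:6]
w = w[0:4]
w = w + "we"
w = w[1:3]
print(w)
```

slice [1:6] → 'mignj'
slice [0:4] → 'mign'
+ 'we' → 'mignwe'
slice [1:3] → 'ig'

ig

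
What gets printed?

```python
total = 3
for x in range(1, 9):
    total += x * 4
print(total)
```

x=1: total = 3+1*4 = 7
x=2: total = 7+2*4 = 15
x=3: total = 15+3*4 = 27
x=4: total = 27+4*4 = 43
x=5: total = 43+5*4 = 63
x=6: total = 63+6*4 = 87
x=7: total = 87+7*4 = 115
x=8: total = 115+8*4 = 147

147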